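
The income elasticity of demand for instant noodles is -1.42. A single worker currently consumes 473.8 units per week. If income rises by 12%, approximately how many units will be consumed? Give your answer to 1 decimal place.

%ΔQ ≈ η × %ΔI = -1.42 × 12% = -17.04%.
New Q ≈ 473.8 × (1 − 0.1704) = 393.1.

393.1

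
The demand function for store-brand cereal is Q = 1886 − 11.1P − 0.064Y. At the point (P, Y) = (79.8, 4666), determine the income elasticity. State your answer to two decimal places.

-0.43

At P = 79.8, Y = 4666: Q = 701.596.
Holding P constant, ∂Q/∂Y = −0.064.
η_Y = (∂Q/∂Y)·(Y/Q) = -0.064 × (4666/701.596) = -0.43.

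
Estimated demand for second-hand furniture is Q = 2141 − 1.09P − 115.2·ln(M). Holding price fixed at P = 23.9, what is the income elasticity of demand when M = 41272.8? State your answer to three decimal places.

-0.129

At P = 23.9, M = 41272.8: Q = 890.608.
Holding P constant, ∂Q/∂M = -115.2/M = -0.00279118.
η_M = (∂Q/∂M)·(M/Q) = -0.00279118 × (41272.8/890.608) = -0.129.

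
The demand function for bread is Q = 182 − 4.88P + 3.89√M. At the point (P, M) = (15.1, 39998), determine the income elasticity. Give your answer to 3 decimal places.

0.439

At P = 15.1, M = 39998: Q = 886.293.
Holding P constant, ∂Q/∂M = 3.89/(2√M) = 0.00972524.
η_M = (∂Q/∂M)·(M/Q) = 0.00972524 × (39998/886.293) = 0.439.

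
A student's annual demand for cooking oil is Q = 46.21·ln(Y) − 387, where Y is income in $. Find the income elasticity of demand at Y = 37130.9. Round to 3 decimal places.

At Y = 37130.9: Q = 99.231.
dQ/dY = 46.21/Y = 0.00124452 at this income.
η = (dQ/dY)·(Y/Q) = 0.00124452 × (37130.9/99.231) = 0.466.

0.466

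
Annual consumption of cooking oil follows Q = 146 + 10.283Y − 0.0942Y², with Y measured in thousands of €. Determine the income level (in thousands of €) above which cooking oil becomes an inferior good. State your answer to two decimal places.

54.58

dQ/dY = 10.283 − 0.1884Y.
The good is inferior where dQ/dY < 0. Setting dQ/dY = 0 gives Y = 10.283 / 0.1884 = 54.58.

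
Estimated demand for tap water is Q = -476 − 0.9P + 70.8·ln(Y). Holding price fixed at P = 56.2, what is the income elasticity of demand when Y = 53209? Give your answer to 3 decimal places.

At P = 56.2, Y = 53209: Q = 243.864.
Holding P constant, ∂Q/∂Y = 70.8/Y = 0.0013306.
η_Y = (∂Q/∂Y)·(Y/Q) = 0.0013306 × (53209/243.864) = 0.290.

0.290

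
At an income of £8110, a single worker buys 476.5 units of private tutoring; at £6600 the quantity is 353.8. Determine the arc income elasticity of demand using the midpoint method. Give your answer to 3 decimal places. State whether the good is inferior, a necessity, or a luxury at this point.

ΔQ = 353.8 − 476.5 = -122.7; midpoint Q̄ = (476.5 + 353.8)/2 = 415.15.
ΔI = 6600 − 8110 = -1510; midpoint Ī = (8110 + 6600)/2 = 7355.
η = (ΔQ/Q̄) ÷ (ΔI/Ī) = (-122.7/415.15) ÷ (-1510/7355) = 1.440.
η > 1 ⇒ luxury.

1.440 (luxury)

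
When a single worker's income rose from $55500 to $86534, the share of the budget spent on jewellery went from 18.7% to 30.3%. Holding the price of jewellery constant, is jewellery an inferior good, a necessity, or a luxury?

luxury

The budget share rises as income rises, so η > 1.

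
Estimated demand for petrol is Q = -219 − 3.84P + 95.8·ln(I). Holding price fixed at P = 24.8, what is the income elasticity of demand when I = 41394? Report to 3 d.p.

At P = 24.8, I = 41394: Q = 704.207.
Holding P constant, ∂Q/∂I = 95.8/I = 0.00231435.
η_I = (∂Q/∂I)·(I/Q) = 0.00231435 × (41394/704.207) = 0.136.

0.136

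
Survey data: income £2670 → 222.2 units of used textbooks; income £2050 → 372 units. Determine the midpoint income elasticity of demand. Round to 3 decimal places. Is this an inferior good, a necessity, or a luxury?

ΔQ = 372 − 222.2 = 149.8; midpoint Q̄ = (222.2 + 372)/2 = 297.1.
ΔI = 2050 − 2670 = -620; midpoint Ī = (2670 + 2050)/2 = 2360.
η = (ΔQ/Q̄) ÷ (ΔI/Ī) = (149.8/297.1) ÷ (-620/2360) = -1.919.
η < 0 ⇒ inferior good.

-1.919 (inferior good)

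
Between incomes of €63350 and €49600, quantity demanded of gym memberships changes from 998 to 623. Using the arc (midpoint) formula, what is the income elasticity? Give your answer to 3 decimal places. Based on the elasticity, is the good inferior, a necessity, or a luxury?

1.900 (luxury)

ΔQ = 623 − 998 = -375; midpoint Q̄ = (998 + 623)/2 = 810.5.
ΔI = 49600 − 63350 = -13750; midpoint Ī = (63350 + 49600)/2 = 56475.
η = (ΔQ/Q̄) ÷ (ΔI/Ī) = (-375/810.5) ÷ (-13750/56475) = 1.900.
η > 1 ⇒ luxury.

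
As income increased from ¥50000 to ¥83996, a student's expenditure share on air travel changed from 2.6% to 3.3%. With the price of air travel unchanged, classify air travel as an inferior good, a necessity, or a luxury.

The budget share rises as income rises, so η > 1.

luxury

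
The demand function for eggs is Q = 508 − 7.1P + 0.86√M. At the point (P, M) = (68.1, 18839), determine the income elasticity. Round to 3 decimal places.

At P = 68.1, M = 18839: Q = 142.530.
Holding P constant, ∂Q/∂M = 0.86/(2√M) = 0.00313285.
η_M = (∂Q/∂M)·(M/Q) = 0.00313285 × (18839/142.530) = 0.414.

0.414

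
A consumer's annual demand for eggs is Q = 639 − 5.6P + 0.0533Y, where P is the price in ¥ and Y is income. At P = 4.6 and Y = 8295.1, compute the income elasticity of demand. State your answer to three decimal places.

0.419

At P = 4.6, Y = 8295.1: Q = 1055.369.
Holding P constant, ∂Q/∂Y = 0.0533.
η_Y = (∂Q/∂Y)·(Y/Q) = 0.0533 × (8295.1/1055.369) = 0.419.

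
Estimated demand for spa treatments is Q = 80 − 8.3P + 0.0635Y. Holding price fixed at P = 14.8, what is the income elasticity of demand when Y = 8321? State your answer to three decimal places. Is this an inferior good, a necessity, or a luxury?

At P = 14.8, Y = 8321: Q = 485.544.
Holding P constant, ∂Q/∂Y = 0.0635.
η_Y = (∂Q/∂Y)·(Y/Q) = 0.0635 × (8321/485.544) = 1.088.
Since η > 1, this is a luxury.

1.088 (luxury)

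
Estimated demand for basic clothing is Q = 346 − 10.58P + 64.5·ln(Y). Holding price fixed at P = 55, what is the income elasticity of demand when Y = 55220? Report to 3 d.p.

At P = 55, Y = 55220: Q = 468.381.
Holding P constant, ∂Q/∂Y = 64.5/Y = 0.00116806.
η_Y = (∂Q/∂Y)·(Y/Q) = 0.00116806 × (55220/468.381) = 0.138.

0.138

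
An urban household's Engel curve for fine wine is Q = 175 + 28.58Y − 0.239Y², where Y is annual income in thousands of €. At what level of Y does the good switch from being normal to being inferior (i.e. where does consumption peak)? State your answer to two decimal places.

dQ/dY = 28.58 − 0.478Y.
The good is inferior where dQ/dY < 0. Setting dQ/dY = 0 gives Y = 28.58 / 0.478 = 59.79.

59.79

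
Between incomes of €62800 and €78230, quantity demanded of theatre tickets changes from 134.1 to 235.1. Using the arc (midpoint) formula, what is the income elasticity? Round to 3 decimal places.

ΔQ = 235.1 − 134.1 = 101; midpoint Q̄ = (134.1 + 235.1)/2 = 184.6.
ΔI = 78230 − 62800 = 15430; midpoint Ī = (62800 + 78230)/2 = 70515.
η = (ΔQ/Q̄) ÷ (ΔI/Ī) = (101/184.6) ÷ (15430/70515) = 2.500.

2.500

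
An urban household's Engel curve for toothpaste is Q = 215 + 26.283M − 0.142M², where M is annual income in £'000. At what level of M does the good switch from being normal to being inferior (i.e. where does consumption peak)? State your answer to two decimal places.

92.55

dQ/dM = 26.283 − 0.284M.
The good is inferior where dQ/dM < 0. Setting dQ/dM = 0 gives M = 26.283 / 0.284 = 92.55.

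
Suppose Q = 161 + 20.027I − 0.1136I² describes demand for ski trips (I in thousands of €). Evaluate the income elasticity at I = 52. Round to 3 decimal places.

0.477

At I = 52: Q = 895.2296.
dQ/dI = 20.027 − 0.2272I = 8.21260.
η = (dQ/dI)·(I/Q) = 8.21260 × (52/895.2296) = 0.477.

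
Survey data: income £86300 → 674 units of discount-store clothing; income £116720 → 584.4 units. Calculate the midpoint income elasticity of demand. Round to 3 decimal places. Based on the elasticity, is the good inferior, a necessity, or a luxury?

ΔQ = 584.4 − 674 = -89.6; midpoint Q̄ = (674 + 584.4)/2 = 629.2.
ΔI = 116720 − 86300 = 30420; midpoint Ī = (86300 + 116720)/2 = 101510.
η = (ΔQ/Q̄) ÷ (ΔI/Ī) = (-89.6/629.2) ÷ (30420/101510) = -0.475.
η < 0 ⇒ inferior good.

-0.475 (inferior good)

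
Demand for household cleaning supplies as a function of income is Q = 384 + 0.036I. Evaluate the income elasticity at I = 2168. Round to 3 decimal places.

0.169

At I = 2168: Q = 462.048.
dQ/dI = 0.036.
η = (dQ/dI)·(I/Q) = 0.036 × (2168/462.048) = 0.169.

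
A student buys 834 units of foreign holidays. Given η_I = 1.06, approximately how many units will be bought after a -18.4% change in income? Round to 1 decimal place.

%ΔQ ≈ η × %ΔI = 1.06 × (-18.4%) = -19.504%.
New Q ≈ 834 × (1 − 0.19504) = 671.3.

671.3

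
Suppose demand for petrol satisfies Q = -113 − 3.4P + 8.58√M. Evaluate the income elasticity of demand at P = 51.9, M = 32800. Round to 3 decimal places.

At P = 51.9, M = 32800: Q = 1264.444.
Holding P constant, ∂Q/∂M = 8.58/(2√M) = 0.0236876.
η_M = (∂Q/∂M)·(M/Q) = 0.0236876 × (32800/1264.444) = 0.614.

0.614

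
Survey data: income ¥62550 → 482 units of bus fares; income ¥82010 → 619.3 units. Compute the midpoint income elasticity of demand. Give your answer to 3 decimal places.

ΔQ = 619.3 − 482 = 137.3; midpoint Q̄ = (482 + 619.3)/2 = 550.65.
ΔI = 82010 − 62550 = 19460; midpoint Ī = (62550 + 82010)/2 = 72280.
η = (ΔQ/Q̄) ÷ (ΔI/Ī) = (137.3/550.65) ÷ (19460/72280) = 0.926.

0.926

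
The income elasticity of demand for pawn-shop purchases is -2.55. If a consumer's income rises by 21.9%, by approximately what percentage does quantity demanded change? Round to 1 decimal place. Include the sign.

%ΔQ ≈ η × %ΔI = -2.55 × 21.9% = -55.8%.

-55.8%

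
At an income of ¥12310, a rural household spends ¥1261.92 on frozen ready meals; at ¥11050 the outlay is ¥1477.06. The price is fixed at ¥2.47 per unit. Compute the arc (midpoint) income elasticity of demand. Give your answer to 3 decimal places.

With a constant price, Q₁ = 1261.92/2.47 = 510.899 and Q₂ = 1477.06/2.47 = 598.000 (equivalently, work directly with expenditure since P cancels).
Midpoint %ΔQ = (1477.06 − 1261.92)/1369.49 = 0.15709; midpoint %ΔI = (11050 − 12310)/11680 = -0.10788.
η = 0.15709 / -0.10788 = -1.456.

-1.456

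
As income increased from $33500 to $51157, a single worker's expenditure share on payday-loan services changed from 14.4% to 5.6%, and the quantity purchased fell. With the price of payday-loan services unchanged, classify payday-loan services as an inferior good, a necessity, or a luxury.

inferior good

Quantity demanded falls as income rises, so η < 0.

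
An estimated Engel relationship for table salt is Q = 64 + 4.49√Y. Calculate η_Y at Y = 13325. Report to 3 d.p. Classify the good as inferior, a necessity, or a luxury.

At Y = 13325: Q = 582.298.
dQ/dY = 4.49/(2√Y) = 0.0194483 at this income.
η = (dQ/dY)·(Y/Q) = 0.0194483 × (13325/582.298) = 0.445.
Since 0 < η < 1, the good is a necessity.

0.445 (necessity)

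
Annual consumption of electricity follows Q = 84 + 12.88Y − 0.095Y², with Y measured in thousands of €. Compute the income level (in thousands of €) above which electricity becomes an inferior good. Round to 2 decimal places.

67.79

dQ/dY = 12.88 − 0.19Y.
The good is inferior where dQ/dY < 0. Setting dQ/dY = 0 gives Y = 12.88 / 0.19 = 67.79.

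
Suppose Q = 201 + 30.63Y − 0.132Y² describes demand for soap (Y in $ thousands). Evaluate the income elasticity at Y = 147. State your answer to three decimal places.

At Y = 147: Q = 1851.2220.
dQ/dY = 30.63 − 0.264Y = -8.17800.
η = (dQ/dY)·(Y/Q) = -8.17800 × (147/1851.2220) = -0.649.

-0.649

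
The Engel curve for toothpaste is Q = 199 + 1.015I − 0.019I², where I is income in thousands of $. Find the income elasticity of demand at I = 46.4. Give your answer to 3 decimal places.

At I = 46.4: Q = 205.1898.
dQ/dI = 1.015 − 0.038I = -0.74820.
η = (dQ/dI)·(I/Q) = -0.74820 × (46.4/205.1898) = -0.169.

-0.169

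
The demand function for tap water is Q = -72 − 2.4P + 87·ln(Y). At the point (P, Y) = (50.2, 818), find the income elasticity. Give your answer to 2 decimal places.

At P = 50.2, Y = 818: Q = 391.017.
Holding P constant, ∂Q/∂Y = 87/Y = 0.106357.
η_Y = (∂Q/∂Y)·(Y/Q) = 0.106357 × (818/391.017) = 0.22.

0.22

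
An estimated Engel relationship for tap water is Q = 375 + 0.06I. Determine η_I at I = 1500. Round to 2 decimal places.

0.19

At I = 1500: Q = 465.000.
dQ/dI = 0.06.
η = (dQ/dI)·(I/Q) = 0.06 × (1500/465.000) = 0.19.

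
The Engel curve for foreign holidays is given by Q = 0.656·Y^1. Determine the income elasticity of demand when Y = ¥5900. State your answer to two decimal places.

For Q = A·Y^β the income elasticity is constant and equal to β.
Here β = 1, so η = 1.00.

1.00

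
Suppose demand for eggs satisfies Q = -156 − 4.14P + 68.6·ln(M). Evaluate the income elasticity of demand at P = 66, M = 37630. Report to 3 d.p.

At P = 66, M = 37630: Q = 293.499.
Holding P constant, ∂Q/∂M = 68.6/M = 0.00182301.
η_M = (∂Q/∂M)·(M/Q) = 0.00182301 × (37630/293.499) = 0.234.

0.234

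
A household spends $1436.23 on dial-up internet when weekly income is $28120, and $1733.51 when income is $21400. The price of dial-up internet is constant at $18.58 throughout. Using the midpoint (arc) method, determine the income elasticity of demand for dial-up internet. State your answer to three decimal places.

With a constant price, Q₁ = 1436.23/18.58 = 77.300 and Q₂ = 1733.51/18.58 = 93.300 (equivalently, work directly with expenditure since P cancels).
Midpoint %ΔQ = (1733.51 − 1436.23)/1584.87 = 0.18757; midpoint %ΔI = (21400 − 28120)/24760 = -0.27141.
η = 0.18757 / -0.27141 = -0.691.

-0.691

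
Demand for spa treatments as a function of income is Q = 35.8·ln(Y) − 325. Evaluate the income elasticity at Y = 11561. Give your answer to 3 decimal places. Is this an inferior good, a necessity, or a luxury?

3.608 (luxury)

At Y = 11561: Q = 9.923.
dQ/dY = 35.8/Y = 0.00309662 at this income.
η = (dQ/dY)·(Y/Q) = 0.00309662 × (11561/9.923) = 3.608.
Since η > 1, the good is a luxury.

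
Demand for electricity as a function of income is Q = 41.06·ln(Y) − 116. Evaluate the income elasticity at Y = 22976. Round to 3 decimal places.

At Y = 22976: Q = 296.333.
dQ/dY = 41.06/Y = 0.00178708 at this income.
η = (dQ/dY)·(Y/Q) = 0.00178708 × (22976/296.333) = 0.139.

0.139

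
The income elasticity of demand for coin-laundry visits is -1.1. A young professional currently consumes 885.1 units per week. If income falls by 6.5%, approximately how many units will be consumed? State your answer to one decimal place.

948.4

%ΔQ ≈ η × %ΔI = -1.1 × (-6.5%) = 7.15%.
New Q ≈ 885.1 × (1 + 0.0715) = 948.4.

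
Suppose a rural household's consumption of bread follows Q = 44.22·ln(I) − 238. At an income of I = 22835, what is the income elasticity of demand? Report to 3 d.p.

At I = 22835: Q = 205.794.
dQ/dI = 44.22/I = 0.0019365 at this income.
η = (dQ/dI)·(I/Q) = 0.0019365 × (22835/205.794) = 0.215.

0.215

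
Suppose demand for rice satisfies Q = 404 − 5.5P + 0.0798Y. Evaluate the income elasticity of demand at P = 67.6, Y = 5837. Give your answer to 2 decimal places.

At P = 67.6, Y = 5837: Q = 497.993.
Holding P constant, ∂Q/∂Y = 0.0798.
η_Y = (∂Q/∂Y)·(Y/Q) = 0.0798 × (5837/497.993) = 0.94.

0.94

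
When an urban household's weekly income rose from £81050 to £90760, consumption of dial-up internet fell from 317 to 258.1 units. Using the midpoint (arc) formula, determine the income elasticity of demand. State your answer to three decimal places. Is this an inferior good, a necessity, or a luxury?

ΔQ = 258.1 − 317 = -58.9; midpoint Q̄ = (317 + 258.1)/2 = 287.55.
ΔI = 90760 − 81050 = 9710; midpoint Ī = (81050 + 90760)/2 = 85905.
η = (ΔQ/Q̄) ÷ (ΔI/Ī) = (-58.9/287.55) ÷ (9710/85905) = -1.812.
η < 0 ⇒ inferior good.

-1.812 (inferior good)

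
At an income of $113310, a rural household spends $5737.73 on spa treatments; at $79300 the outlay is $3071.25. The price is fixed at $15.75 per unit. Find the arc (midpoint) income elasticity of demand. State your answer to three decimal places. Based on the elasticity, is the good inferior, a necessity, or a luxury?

With a constant price, Q₁ = 5737.73/15.75 = 364.300 and Q₂ = 3071.25/15.75 = 195.000 (equivalently, work directly with expenditure since P cancels).
Midpoint %ΔQ = (3071.25 − 5737.73)/4404.49 = -0.60540; midpoint %ΔI = (79300 − 113310)/96305 = -0.35315.
η = -0.60540 / -0.35315 = 1.714.
η > 1 ⇒ luxury.

1.714 (luxury)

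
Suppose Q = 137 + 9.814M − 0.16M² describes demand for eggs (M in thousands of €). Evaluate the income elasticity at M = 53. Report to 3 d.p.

At M = 53: Q = 207.7020.
dQ/dM = 9.814 − 0.32M = -7.14600.
η = (dQ/dM)·(M/Q) = -7.14600 × (53/207.7020) = -1.823.

-1.823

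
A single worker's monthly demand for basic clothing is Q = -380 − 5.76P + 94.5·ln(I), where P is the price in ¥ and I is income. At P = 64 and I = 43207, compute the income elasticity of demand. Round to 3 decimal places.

At P = 64, I = 43207: Q = 260.030.
Holding P constant, ∂Q/∂I = 94.5/I = 0.00218715.
η_I = (∂Q/∂I)·(I/Q) = 0.00218715 × (43207/260.030) = 0.363.

0.363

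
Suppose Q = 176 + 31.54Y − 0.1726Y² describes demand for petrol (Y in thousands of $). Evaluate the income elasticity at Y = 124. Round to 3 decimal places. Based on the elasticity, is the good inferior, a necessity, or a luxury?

At Y = 124: Q = 1433.0624.
dQ/dY = 31.54 − 0.3452Y = -11.26480.
η = (dQ/dY)·(Y/Q) = -11.26480 × (124/1433.0624) = -0.975.
η < 0 ⇒ inferior good.

-0.975 (inferior good)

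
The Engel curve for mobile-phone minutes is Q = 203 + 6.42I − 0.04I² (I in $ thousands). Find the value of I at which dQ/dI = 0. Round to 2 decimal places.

80.25

dQ/dI = 6.42 − 0.08I.
The good is inferior where dQ/dI < 0. Setting dQ/dI = 0 gives I = 6.42 / 0.08 = 80.25.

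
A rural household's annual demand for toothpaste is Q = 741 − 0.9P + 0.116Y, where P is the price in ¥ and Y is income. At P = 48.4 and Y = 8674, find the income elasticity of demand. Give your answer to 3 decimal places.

0.591

At P = 48.4, Y = 8674: Q = 1703.624.
Holding P constant, ∂Q/∂Y = 0.116.
η_Y = (∂Q/∂Y)·(Y/Q) = 0.116 × (8674/1703.624) = 0.591.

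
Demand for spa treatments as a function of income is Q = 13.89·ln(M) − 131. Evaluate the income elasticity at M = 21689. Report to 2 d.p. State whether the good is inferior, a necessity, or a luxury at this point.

At M = 21689: Q = 7.686.
dQ/dM = 13.89/M = 0.000640417 at this income.
η = (dQ/dM)·(M/Q) = 0.000640417 × (21689/7.686) = 1.81.
Since η > 1, the good is a luxury.

1.81 (luxury)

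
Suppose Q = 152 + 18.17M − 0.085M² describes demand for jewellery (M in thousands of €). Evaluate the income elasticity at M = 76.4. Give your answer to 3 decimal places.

At M = 76.4: Q = 1044.0464.
dQ/dM = 18.17 − 0.17M = 5.18200.
η = (dQ/dM)·(M/Q) = 5.18200 × (76.4/1044.0464) = 0.379.

0.379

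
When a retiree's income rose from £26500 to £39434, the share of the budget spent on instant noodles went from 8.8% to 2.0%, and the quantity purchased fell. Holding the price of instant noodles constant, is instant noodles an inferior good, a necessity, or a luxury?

Quantity demanded falls as income rises, so η < 0.

inferior good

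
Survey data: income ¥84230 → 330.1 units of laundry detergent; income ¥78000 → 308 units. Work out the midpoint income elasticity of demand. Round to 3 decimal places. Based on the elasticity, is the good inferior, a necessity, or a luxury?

ΔQ = 308 − 330.1 = -22.1; midpoint Q̄ = (330.1 + 308)/2 = 319.05.
ΔI = 78000 − 84230 = -6230; midpoint Ī = (84230 + 78000)/2 = 81115.
η = (ΔQ/Q̄) ÷ (ΔI/Ī) = (-22.1/319.05) ÷ (-6230/81115) = 0.902.
0 < η < 1 ⇒ necessity.

0.902 (necessity)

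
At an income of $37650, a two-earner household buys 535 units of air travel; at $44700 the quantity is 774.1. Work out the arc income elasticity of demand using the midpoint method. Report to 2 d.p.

2.13

ΔQ = 774.1 − 535 = 239.1; midpoint Q̄ = (535 + 774.1)/2 = 654.55.
ΔI = 44700 − 37650 = 7050; midpoint Ī = (37650 + 44700)/2 = 41175.
η = (ΔQ/Q̄) ÷ (ΔI/Ī) = (239.1/654.55) ÷ (7050/41175) = 2.13.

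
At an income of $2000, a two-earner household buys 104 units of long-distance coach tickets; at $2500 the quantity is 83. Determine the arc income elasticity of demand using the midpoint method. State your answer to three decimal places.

-1.011

ΔQ = 83 − 104 = -21; midpoint Q̄ = (104 + 83)/2 = 93.5.
ΔI = 2500 − 2000 = 500; midpoint Ī = (2000 + 2500)/2 = 2250.
η = (ΔQ/Q̄) ÷ (ΔI/Ī) = (-21/93.5) ÷ (500/2250) = -1.011.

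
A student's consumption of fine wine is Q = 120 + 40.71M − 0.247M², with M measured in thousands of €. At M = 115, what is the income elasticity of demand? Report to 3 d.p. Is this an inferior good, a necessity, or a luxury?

-1.206 (inferior good)

At M = 115: Q = 1535.0750.
dQ/dM = 40.71 − 0.494M = -16.10000.
η = (dQ/dM)·(M/Q) = -16.10000 × (115/1535.0750) = -1.206.
η < 0 ⇒ inferior good.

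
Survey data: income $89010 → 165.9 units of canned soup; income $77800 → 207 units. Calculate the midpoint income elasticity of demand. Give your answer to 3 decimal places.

-1.640

ΔQ = 207 − 165.9 = 41.1; midpoint Q̄ = (165.9 + 207)/2 = 186.45.
ΔI = 77800 − 89010 = -11210; midpoint Ī = (89010 + 77800)/2 = 83405.
η = (ΔQ/Q̄) ÷ (ΔI/Ī) = (41.1/186.45) ÷ (-11210/83405) = -1.640.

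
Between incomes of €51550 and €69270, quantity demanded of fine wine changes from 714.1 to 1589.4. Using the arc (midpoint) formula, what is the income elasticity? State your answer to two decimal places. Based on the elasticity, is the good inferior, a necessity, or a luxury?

ΔQ = 1589.4 − 714.1 = 875.3; midpoint Q̄ = (714.1 + 1589.4)/2 = 1151.75.
ΔI = 69270 − 51550 = 17720; midpoint Ī = (51550 + 69270)/2 = 60410.
η = (ΔQ/Q̄) ÷ (ΔI/Ī) = (875.3/1151.75) ÷ (17720/60410) = 2.59.
η > 1 ⇒ luxury.

2.59 (luxury)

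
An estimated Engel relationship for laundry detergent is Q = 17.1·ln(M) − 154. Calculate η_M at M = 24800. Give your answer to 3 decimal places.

0.899

At M = 24800: Q = 19.028.
dQ/dM = 17.1/M = 0.000689516 at this income.
η = (dQ/dM)·(M/Q) = 0.000689516 × (24800/19.028) = 0.899.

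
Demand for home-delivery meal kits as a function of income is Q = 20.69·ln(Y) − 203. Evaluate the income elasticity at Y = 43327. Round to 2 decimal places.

1.16

At Y = 43327: Q = 17.897.
dQ/dY = 20.69/Y = 0.000477531 at this income.
η = (dQ/dY)·(Y/Q) = 0.000477531 × (43327/17.897) = 1.16.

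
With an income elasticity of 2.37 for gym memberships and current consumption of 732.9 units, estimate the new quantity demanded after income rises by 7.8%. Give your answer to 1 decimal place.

868.4

%ΔQ ≈ η × %ΔI = 2.37 × 7.8% = 18.486%.
New Q ≈ 732.9 × (1 + 0.18486) = 868.4.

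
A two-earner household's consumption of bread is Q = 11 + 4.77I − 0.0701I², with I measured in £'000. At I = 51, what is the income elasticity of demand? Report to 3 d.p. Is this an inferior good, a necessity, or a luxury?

-1.687 (inferior good)

At I = 51: Q = 71.9399.
dQ/dI = 4.77 − 0.1402I = -2.38020.
η = (dQ/dI)·(I/Q) = -2.38020 × (51/71.9399) = -1.687.
η < 0 ⇒ inferior good.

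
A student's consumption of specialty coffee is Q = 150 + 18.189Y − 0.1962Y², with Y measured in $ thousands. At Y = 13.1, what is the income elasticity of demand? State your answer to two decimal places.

0.48

At Y = 13.1: Q = 354.6060.
dQ/dY = 18.189 − 0.3924Y = 13.04856.
η = (dQ/dY)·(Y/Q) = 13.04856 × (13.1/354.6060) = 0.48.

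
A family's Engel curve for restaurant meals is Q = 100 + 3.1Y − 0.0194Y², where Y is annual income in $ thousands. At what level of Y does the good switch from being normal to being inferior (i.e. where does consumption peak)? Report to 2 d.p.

79.90

dQ/dY = 3.1 − 0.0388Y.
The good is inferior where dQ/dY < 0. Setting dQ/dY = 0 gives Y = 3.1 / 0.0388 = 79.90.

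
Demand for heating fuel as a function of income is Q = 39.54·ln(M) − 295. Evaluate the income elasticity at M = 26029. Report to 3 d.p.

At M = 26029: Q = 107.002.
dQ/dM = 39.54/M = 0.00151907 at this income.
η = (dQ/dM)·(M/Q) = 0.00151907 × (26029/107.002) = 0.370.

0.370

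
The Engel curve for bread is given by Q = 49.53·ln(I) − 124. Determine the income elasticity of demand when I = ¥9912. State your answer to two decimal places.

0.15

At I = 9912: Q = 331.750.
dQ/dI = 49.53/I = 0.00499697 at this income.
η = (dQ/dI)·(I/Q) = 0.00499697 × (9912/331.750) = 0.15.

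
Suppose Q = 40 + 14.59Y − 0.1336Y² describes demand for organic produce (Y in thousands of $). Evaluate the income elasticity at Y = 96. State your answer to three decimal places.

-5.071

At Y = 96: Q = 209.3824.
dQ/dY = 14.59 − 0.2672Y = -11.06120.
η = (dQ/dY)·(Y/Q) = -11.06120 × (96/209.3824) = -5.071.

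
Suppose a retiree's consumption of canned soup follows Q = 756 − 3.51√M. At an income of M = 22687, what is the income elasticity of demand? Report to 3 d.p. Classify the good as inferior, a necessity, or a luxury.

At M = 22687: Q = 227.317.
dQ/dM = -3.51/(2√M) = -0.0116517 at this income.
η = (dQ/dM)·(M/Q) = -0.0116517 × (22687/227.317) = -1.163.
Since η < 0, the good is an inferior good.

-1.163 (inferior good)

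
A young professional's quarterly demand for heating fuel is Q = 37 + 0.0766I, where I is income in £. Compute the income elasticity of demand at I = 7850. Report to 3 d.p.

0.942

At I = 7850: Q = 638.310.
dQ/dI = 0.0766.
η = (dQ/dI)·(I/Q) = 0.0766 × (7850/638.310) = 0.942.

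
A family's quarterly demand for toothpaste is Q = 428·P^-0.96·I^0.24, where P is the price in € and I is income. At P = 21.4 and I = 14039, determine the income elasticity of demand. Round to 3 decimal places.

For a multiplicative demand Q = A·P^α·I^β, the income elasticity is β everywhere.
Here β = 0.24, so η = 0.240.

0.240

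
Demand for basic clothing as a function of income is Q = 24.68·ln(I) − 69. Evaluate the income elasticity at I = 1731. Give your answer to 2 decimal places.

0.21

At I = 1731: Q = 115.025.
dQ/dI = 24.68/I = 0.0142577 at this income.
η = (dQ/dI)·(I/Q) = 0.0142577 × (1731/115.025) = 0.21.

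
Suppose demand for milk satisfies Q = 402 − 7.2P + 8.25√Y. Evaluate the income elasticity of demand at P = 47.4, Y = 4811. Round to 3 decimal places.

At P = 47.4, Y = 4811: Q = 632.951.
Holding P constant, ∂Q/∂Y = 8.25/(2√Y) = 0.0594711.
η_Y = (∂Q/∂Y)·(Y/Q) = 0.0594711 × (4811/632.951) = 0.452.

0.452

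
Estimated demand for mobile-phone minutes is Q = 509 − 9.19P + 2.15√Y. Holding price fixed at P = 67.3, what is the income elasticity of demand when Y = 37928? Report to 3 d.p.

0.677

At P = 67.3, Y = 37928: Q = 309.228.
Holding P constant, ∂Q/∂Y = 2.15/(2√Y) = 0.00551987.
η_Y = (∂Q/∂Y)·(Y/Q) = 0.00551987 × (37928/309.228) = 0.677.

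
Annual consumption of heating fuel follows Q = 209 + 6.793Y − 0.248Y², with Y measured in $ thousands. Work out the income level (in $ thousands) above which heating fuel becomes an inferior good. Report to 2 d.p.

dQ/dY = 6.793 − 0.496Y.
The good is inferior where dQ/dY < 0. Setting dQ/dY = 0 gives Y = 6.793 / 0.496 = 13.70.

13.70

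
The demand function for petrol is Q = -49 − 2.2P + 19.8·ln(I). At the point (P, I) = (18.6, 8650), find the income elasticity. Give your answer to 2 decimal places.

0.22

At P = 18.6, I = 8650: Q = 89.573.
Holding P constant, ∂Q/∂I = 19.8/I = 0.00228902.
η_I = (∂Q/∂I)·(I/Q) = 0.00228902 × (8650/89.573) = 0.22.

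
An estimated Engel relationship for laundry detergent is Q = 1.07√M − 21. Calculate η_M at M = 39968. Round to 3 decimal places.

At M = 39968: Q = 192.914.
dQ/dM = 1.07/(2√M) = 0.00267607 at this income.
η = (dQ/dM)·(M/Q) = 0.00267607 × (39968/192.914) = 0.554.

0.554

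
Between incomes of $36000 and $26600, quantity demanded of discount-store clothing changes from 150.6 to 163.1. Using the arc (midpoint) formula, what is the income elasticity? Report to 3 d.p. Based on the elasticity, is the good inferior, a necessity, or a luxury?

ΔQ = 163.1 − 150.6 = 12.5; midpoint Q̄ = (150.6 + 163.1)/2 = 156.85.
ΔI = 26600 − 36000 = -9400; midpoint Ī = (36000 + 26600)/2 = 31300.
η = (ΔQ/Q̄) ÷ (ΔI/Ī) = (12.5/156.85) ÷ (-9400/31300) = -0.265.
η < 0 ⇒ inferior good.

-0.265 (inferior good)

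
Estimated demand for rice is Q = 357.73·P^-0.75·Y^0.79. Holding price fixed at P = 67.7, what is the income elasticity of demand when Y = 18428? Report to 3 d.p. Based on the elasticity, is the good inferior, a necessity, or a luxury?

0.790 (necessity)

For a multiplicative demand Q = A·P^α·Y^β, the income elasticity is β everywhere.
Here β = 0.79, so η = 0.790.
Since 0 < η < 1, this is a necessity.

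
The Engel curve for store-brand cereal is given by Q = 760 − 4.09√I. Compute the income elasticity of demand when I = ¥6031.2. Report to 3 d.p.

At I = 6031.2: Q = 442.367.
dQ/dI = -4.09/(2√I) = -0.0263325 at this income.
η = (dQ/dI)·(I/Q) = -0.0263325 × (6031.2/442.367) = -0.359.

-0.359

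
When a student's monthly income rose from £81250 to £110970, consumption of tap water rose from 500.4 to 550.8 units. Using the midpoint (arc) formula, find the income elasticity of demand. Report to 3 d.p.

ΔQ = 550.8 − 500.4 = 50.4; midpoint Q̄ = (500.4 + 550.8)/2 = 525.6.
ΔI = 110970 − 81250 = 29720; midpoint Ī = (81250 + 110970)/2 = 96110.
η = (ΔQ/Q̄) ÷ (ΔI/Ī) = (50.4/525.6) ÷ (29720/96110) = 0.310.

0.310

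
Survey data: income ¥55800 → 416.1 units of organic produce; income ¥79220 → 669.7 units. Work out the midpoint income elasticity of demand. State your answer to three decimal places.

1.347

ΔQ = 669.7 − 416.1 = 253.6; midpoint Q̄ = (416.1 + 669.7)/2 = 542.9.
ΔI = 79220 − 55800 = 23420; midpoint Ī = (55800 + 79220)/2 = 67510.
η = (ΔQ/Q̄) ÷ (ΔI/Ī) = (253.6/542.9) ÷ (23420/67510) = 1.347.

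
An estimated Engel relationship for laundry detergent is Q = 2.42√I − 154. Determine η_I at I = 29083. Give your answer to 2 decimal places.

At I = 29083: Q = 258.700.
dQ/dI = 2.42/(2√I) = 0.00709522 at this income.
η = (dQ/dI)·(I/Q) = 0.00709522 × (29083/258.700) = 0.80.

0.80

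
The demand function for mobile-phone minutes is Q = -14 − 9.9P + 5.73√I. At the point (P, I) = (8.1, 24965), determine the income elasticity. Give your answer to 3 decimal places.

At P = 8.1, I = 24965: Q = 811.168.
Holding P constant, ∂Q/∂I = 5.73/(2√I) = 0.0181325.
η_I = (∂Q/∂I)·(I/Q) = 0.0181325 × (24965/811.168) = 0.558.

0.558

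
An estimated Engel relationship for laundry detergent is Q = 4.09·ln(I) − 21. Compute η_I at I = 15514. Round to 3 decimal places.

0.221

At I = 15514: Q = 18.466.
dQ/dI = 4.09/I = 0.000263633 at this income.
η = (dQ/dI)·(I/Q) = 0.000263633 × (15514/18.466) = 0.221.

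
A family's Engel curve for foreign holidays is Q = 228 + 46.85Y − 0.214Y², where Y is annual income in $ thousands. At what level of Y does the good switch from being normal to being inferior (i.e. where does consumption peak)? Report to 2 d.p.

dQ/dY = 46.85 − 0.428Y.
The good is inferior where dQ/dY < 0. Setting dQ/dY = 0 gives Y = 46.85 / 0.428 = 109.46.

109.46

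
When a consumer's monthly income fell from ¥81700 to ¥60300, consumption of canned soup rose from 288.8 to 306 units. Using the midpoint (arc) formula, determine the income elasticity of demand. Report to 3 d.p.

-0.192

ΔQ = 306 − 288.8 = 17.2; midpoint Q̄ = (288.8 + 306)/2 = 297.4.
ΔI = 60300 − 81700 = -21400; midpoint Ī = (81700 + 60300)/2 = 71000.
η = (ΔQ/Q̄) ÷ (ΔI/Ī) = (17.2/297.4) ÷ (-21400/71000) = -0.192.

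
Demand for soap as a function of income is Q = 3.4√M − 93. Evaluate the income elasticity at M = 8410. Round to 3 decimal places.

0.713

At M = 8410: Q = 218.801.
dQ/dM = 3.4/(2√M) = 0.0185375 at this income.
η = (dQ/dM)·(M/Q) = 0.0185375 × (8410/218.801) = 0.713.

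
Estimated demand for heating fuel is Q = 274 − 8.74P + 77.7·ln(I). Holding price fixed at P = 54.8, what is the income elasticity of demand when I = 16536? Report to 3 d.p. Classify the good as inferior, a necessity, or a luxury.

At P = 54.8, I = 16536: Q = 549.771.
Holding P constant, ∂Q/∂I = 77.7/I = 0.00469884.
η_I = (∂Q/∂I)·(I/Q) = 0.00469884 × (16536/549.771) = 0.141.
Since 0 < η < 1, this is a necessity.

0.141 (necessity)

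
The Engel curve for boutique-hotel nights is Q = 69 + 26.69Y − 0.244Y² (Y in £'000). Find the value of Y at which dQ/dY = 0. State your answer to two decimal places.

54.69

dQ/dY = 26.69 − 0.488Y.
The good is inferior where dQ/dY < 0. Setting dQ/dY = 0 gives Y = 26.69 / 0.488 = 54.69.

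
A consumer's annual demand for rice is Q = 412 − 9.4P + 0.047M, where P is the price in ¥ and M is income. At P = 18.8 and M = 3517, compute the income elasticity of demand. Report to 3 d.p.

0.413

At P = 18.8, M = 3517: Q = 400.579.
Holding P constant, ∂Q/∂M = 0.047.
η_M = (∂Q/∂M)·(M/Q) = 0.047 × (3517/400.579) = 0.413.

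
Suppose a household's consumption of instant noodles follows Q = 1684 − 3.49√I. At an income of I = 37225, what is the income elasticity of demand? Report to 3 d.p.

At I = 37225: Q = 1010.647.
dQ/dI = -3.49/(2√I) = -0.00904436 at this income.
η = (dQ/dI)·(I/Q) = -0.00904436 × (37225/1010.647) = -0.333.

-0.333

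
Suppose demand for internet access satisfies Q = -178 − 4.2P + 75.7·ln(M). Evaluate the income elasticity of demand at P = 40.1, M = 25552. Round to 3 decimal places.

0.179

At P = 40.1, M = 25552: Q = 421.819.
Holding P constant, ∂Q/∂M = 75.7/M = 0.00296259.
η_M = (∂Q/∂M)·(M/Q) = 0.00296259 × (25552/421.819) = 0.179.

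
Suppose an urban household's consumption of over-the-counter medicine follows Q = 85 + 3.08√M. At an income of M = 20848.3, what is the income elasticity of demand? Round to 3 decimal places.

At M = 20848.3: Q = 529.719.
dQ/dM = 3.08/(2√M) = 0.0106656 at this income.
η = (dQ/dM)·(M/Q) = 0.0106656 × (20848.3/529.719) = 0.420.

0.420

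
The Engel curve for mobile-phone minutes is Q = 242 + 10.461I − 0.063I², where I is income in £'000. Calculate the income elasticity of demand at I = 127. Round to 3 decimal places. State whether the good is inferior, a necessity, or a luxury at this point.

At I = 127: Q = 554.4200.
dQ/dI = 10.461 − 0.126I = -5.54100.
η = (dQ/dI)·(I/Q) = -5.54100 × (127/554.4200) = -1.269.
η < 0 ⇒ inferior good.

-1.269 (inferior good)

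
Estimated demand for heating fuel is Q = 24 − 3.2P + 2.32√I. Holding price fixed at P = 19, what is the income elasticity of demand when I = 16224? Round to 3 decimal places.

At P = 19, I = 16224: Q = 258.706.
Holding P constant, ∂Q/∂I = 2.32/(2√I) = 0.00910708.
η_I = (∂Q/∂I)·(I/Q) = 0.00910708 × (16224/258.706) = 0.571.

0.571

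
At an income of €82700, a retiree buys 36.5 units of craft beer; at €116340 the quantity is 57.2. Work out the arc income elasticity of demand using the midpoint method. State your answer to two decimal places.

ΔQ = 57.2 − 36.5 = 20.7; midpoint Q̄ = (36.5 + 57.2)/2 = 46.85.
ΔI = 116340 − 82700 = 33640; midpoint Ī = (82700 + 116340)/2 = 99520.
η = (ΔQ/Q̄) ÷ (ΔI/Ī) = (20.7/46.85) ÷ (33640/99520) = 1.31.

1.31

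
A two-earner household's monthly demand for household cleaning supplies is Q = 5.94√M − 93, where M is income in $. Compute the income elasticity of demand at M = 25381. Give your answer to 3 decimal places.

At M = 25381: Q = 853.326.
dQ/dM = 5.94/(2√M) = 0.0186424 at this income.
η = (dQ/dM)·(M/Q) = 0.0186424 × (25381/853.326) = 0.554.

0.554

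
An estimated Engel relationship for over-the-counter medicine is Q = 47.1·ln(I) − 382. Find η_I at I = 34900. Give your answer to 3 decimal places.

At I = 34900: Q = 110.677.
dQ/dI = 47.1/I = 0.00134957 at this income.
η = (dQ/dI)·(I/Q) = 0.00134957 × (34900/110.677) = 0.426.

0.426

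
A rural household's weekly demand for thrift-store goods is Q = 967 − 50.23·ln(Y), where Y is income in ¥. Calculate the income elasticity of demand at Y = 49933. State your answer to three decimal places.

At Y = 49933: Q = 423.590.
dQ/dY = -50.23/Y = -0.00100595 at this income.
η = (dQ/dY)·(Y/Q) = -0.00100595 × (49933/423.590) = -0.119.

-0.119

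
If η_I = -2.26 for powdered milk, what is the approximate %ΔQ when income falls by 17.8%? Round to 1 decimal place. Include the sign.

%ΔQ ≈ η × %ΔI = -2.26 × (-17.8%) = 40.2%.

40.2%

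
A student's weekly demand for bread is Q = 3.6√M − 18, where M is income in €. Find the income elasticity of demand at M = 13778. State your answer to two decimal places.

0.52

At M = 13778: Q = 404.567.
dQ/dM = 3.6/(2√M) = 0.0153348 at this income.
η = (dQ/dM)·(M/Q) = 0.0153348 × (13778/404.567) = 0.52.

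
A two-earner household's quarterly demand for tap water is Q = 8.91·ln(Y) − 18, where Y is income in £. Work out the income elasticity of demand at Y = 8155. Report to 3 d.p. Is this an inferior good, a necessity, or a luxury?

0.143 (necessity)

At Y = 8155: Q = 62.247.
dQ/dY = 8.91/Y = 0.00109258 at this income.
η = (dQ/dY)·(Y/Q) = 0.00109258 × (8155/62.247) = 0.143.
Since 0 < η < 1, the good is a necessity.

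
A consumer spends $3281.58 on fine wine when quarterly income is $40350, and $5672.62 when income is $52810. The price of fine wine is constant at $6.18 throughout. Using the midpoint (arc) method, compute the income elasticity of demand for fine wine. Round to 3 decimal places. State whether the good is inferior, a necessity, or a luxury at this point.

With a constant price, Q₁ = 3281.58/6.18 = 531.000 and Q₂ = 5672.62/6.18 = 917.900 (equivalently, work directly with expenditure since P cancels).
Midpoint %ΔQ = (5672.62 − 3281.58)/4477.10 = 0.53406; midpoint %ΔI = (52810 − 40350)/46580 = 0.26750.
η = 0.53406 / 0.26750 = 1.997.
η > 1 ⇒ luxury.

1.997 (luxury)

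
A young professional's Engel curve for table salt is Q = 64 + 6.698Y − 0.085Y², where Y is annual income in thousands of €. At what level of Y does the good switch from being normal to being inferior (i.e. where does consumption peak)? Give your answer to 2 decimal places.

39.40

dQ/dY = 6.698 − 0.17Y.
The good is inferior where dQ/dY < 0. Setting dQ/dY = 0 gives Y = 6.698 / 0.17 = 39.40.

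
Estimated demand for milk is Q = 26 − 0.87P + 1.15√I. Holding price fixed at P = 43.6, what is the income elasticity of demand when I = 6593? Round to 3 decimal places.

At P = 43.6, I = 6593: Q = 81.445.
Holding P constant, ∂Q/∂I = 1.15/(2√I) = 0.00708152.
η_I = (∂Q/∂I)·(I/Q) = 0.00708152 × (6593/81.445) = 0.573.

0.573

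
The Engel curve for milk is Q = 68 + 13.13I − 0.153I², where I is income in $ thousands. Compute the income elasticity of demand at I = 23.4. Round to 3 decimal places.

0.479

At I = 23.4: Q = 291.4653.
dQ/dI = 13.13 − 0.306I = 5.96960.
η = (dQ/dI)·(I/Q) = 5.96960 × (23.4/291.4653) = 0.479.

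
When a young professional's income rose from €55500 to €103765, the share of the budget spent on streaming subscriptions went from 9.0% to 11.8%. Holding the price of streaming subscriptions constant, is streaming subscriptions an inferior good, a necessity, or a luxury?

The budget share rises as income rises, so η > 1.

luxury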